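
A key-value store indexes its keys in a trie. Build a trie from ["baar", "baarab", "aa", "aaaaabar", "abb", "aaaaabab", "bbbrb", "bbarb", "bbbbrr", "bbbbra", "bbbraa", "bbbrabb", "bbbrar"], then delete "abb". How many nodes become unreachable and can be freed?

A node on "abb"'s path can go only if nothing else ends at it or branches off below it.
The suffix "bb" (2 nodes) is used only by "abb"; the node for "a" still has the child "a", so pruning stops there.
Nodes removed: 2

2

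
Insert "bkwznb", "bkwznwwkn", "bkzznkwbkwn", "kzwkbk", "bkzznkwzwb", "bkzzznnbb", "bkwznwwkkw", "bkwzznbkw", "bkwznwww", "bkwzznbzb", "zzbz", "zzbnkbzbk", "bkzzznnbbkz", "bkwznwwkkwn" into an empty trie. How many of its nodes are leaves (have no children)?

A leaf is a node with no children — equivalently, the end of a word that is not a proper prefix of any other stored word.
Those words: "bkwznb", "bkwznwwkkwn", "bkwznwwkn", "bkwznwww", "bkwzznbkw", "bkwzznbzb", "bkzznkwbkwn", "bkzznkwzwb", "bkzzznnbbkz", "kzwkbk", "zzbnkbzbk", "zzbz"
Leaf count: 12

12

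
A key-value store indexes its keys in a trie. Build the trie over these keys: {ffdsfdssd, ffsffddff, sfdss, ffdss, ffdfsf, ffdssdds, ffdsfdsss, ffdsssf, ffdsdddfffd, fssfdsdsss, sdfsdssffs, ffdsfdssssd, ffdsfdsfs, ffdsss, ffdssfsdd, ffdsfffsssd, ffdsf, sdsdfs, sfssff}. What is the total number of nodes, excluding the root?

78

Insert word by word; a character creates a node only if that edge doesn't already exist:
  "ffdsfdssd" → 9 new (f, f, d, s, f, d, s, s, d)
  "ffsffddff" → prefix "ff" already present; 7 new (s, f, f, d, d, f, f)
  "sfdss" → 5 new (s, f, d, s, s)
  "ffdss" → prefix "ffds" already present; 1 new (s)
  "ffdfsf" → prefix "ffd" already present; 3 new (f, s, f)
  "ffdssdds" → prefix "ffdss" already present; 3 new (d, d, s)
  "ffdsfdsss" → prefix "ffdsfdss" already present; 1 new (s)
  "ffdsssf" → prefix "ffdss" already present; 2 new (s, f)
  "ffdsdddfffd" → prefix "ffds" already present; 7 new (d, d, d, f, f, f, d)
  "fssfdsdsss" → prefix "f" already present; 9 new (s, s, f, d, s, d, s, s, s)
  "sdfsdssffs" → prefix "s" already present; 9 new (d, f, s, d, s, s, f, f, s)
  "ffdsfdssssd" → prefix "ffdsfdsss" already present; 2 new (s, d)
  "ffdsfdsfs" → prefix "ffdsfds" already present; 2 new (f, s)
  "ffdsss" → prefix "ffdsss" already present; 0 new (none)
  "ffdssfsdd" → prefix "ffdss" already present; 4 new (f, s, d, d)
  "ffdsfffsssd" → prefix "ffdsf" already present; 6 new (f, f, s, s, s, d)
  "ffdsf" → prefix "ffdsf" already present; 0 new (none)
  "sdsdfs" → prefix "sd" already present; 4 new (s, d, f, s)
  "sfssff" → prefix "sf" already present; 4 new (s, s, f, f)
Total nodes = 9 + 7 + 5 + 1 + 3 + 3 + 1 + 2 + 7 + 9 + 9 + 2 + 2 + 0 + 4 + 6 + 0 + 4 + 4 = 78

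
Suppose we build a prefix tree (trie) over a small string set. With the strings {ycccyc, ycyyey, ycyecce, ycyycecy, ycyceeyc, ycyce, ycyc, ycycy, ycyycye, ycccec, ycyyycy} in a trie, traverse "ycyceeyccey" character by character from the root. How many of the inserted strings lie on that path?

Walk "ycyceeyccey" from the root; an end-of-word marker is hit whenever a stored word is a prefix of "ycyceeyccey".
Prefixes of the query that are stored words: "ycyc", "ycyce", "ycyceeyc"
Count: 3

3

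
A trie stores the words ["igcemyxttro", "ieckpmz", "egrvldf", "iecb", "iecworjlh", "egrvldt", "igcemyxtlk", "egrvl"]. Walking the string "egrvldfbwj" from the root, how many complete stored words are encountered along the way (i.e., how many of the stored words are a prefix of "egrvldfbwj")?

2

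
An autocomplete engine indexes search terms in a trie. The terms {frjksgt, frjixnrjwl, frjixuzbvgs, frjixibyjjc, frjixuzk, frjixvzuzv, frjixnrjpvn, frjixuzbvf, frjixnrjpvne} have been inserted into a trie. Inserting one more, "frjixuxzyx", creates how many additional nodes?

The longest prefix of "frjixuxzyx" already in the trie is "frjixu" (length 6).
Each of the 4 remaining characters creates one node.

4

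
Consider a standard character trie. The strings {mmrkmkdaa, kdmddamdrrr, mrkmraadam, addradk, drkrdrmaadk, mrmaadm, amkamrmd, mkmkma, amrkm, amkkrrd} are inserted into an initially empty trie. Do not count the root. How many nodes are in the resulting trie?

71

Insert word by word; a character creates a node only if that edge doesn't already exist:
  "mmrkmkdaa" → 9 new (m, m, r, k, m, k, d, a, a)
  "kdmddamdrrr" → 11 new (k, d, m, d, d, a, m, d, r, r, r)
  "mrkmraadam" → prefix "m" already present; 9 new (r, k, m, r, a, a, d, a, m)
  "addradk" → 7 new (a, d, d, r, a, d, k)
  "drkrdrmaadk" → 11 new (d, r, k, r, d, r, m, a, a, d, k)
  "mrmaadm" → prefix "mr" already present; 5 new (m, a, a, d, m)
  "amkamrmd" → prefix "a" already present; 7 new (m, k, a, m, r, m, d)
  "mkmkma" → prefix "m" already present; 5 new (k, m, k, m, a)
  "amrkm" → prefix "am" already present; 3 new (r, k, m)
  "amkkrrd" → prefix "amk" already present; 4 new (k, r, r, d)
Total nodes = 9 + 11 + 9 + 7 + 11 + 5 + 7 + 5 + 3 + 4 = 71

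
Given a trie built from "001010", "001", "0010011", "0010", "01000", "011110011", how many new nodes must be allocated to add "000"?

1

"00" is already a path in the trie; the remaining "0" must be added.
New nodes needed: |"000"| − 2 = 3 − 2 = 1.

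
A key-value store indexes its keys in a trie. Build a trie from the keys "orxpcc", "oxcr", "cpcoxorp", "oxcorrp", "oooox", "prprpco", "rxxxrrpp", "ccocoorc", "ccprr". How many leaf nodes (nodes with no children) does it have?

A leaf is a node with no children — equivalently, the end of a word that is not a proper prefix of any other stored word.
Those words: "ccocoorc", "ccprr", "cpcoxorp", "oooox", "orxpcc", "oxcorrp", "oxcr", "prprpco", "rxxxrrpp"
Leaf count: 9

9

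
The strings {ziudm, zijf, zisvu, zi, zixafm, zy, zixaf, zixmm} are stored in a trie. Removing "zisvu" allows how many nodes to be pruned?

3

A node on "zisvu"'s path can go only if nothing else ends at it or branches off below it.
The suffix "svu" (3 nodes) is used only by "zisvu"; the node for "zi" still has the child "u", so pruning stops there.
Nodes removed: 3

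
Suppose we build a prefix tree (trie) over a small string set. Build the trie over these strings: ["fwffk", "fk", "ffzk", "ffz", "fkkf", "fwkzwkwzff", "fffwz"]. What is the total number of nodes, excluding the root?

22

For each word, the new-node count is its length minus the longest prefix already in the trie:
  "fwffk" → 5 new (f, w, f, f, k)
  "fk" → prefix "f" already present; 1 new (k)
  "ffzk" → prefix "f" already present; 3 new (f, z, k)
  "ffz" → prefix "ffz" already present; 0 new (none)
  "fkkf" → prefix "fk" already present; 2 new (k, f)
  "fwkzwkwzff" → prefix "fw" already present; 8 new (k, z, w, k, w, z, f, f)
  "fffwz" → prefix "ff" already present; 3 new (f, w, z)
Total nodes = 5 + 1 + 3 + 0 + 2 + 8 + 3 = 22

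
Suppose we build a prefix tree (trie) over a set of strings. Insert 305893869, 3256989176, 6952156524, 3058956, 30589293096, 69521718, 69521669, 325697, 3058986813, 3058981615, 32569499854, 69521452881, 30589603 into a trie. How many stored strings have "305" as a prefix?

Walk to "305"; the words in its subtree are exactly those with that prefix.
Words under "305": 30589293096, 305893869, 3058956, 30589603, 3058981615, 3058986813
Count: 6

6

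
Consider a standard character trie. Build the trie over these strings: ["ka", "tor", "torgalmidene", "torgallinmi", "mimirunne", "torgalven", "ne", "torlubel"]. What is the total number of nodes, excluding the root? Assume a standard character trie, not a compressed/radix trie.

38

Trace insertions, counting only characters that open a new branch:
  "ka" → 2 new (k, a)
  "tor" → 3 new (t, o, r)
  "torgalmidene" → prefix "tor" already present; 9 new (g, a, l, m, i, d, e, n, e)
  "torgallinmi" → prefix "torgal" already present; 5 new (l, i, n, m, i)
  "mimirunne" → 9 new (m, i, m, i, r, u, n, n, e)
  "torgalven" → prefix "torgal" already present; 3 new (v, e, n)
  "ne" → 2 new (n, e)
  "torlubel" → prefix "tor" already present; 5 new (l, u, b, e, l)
Total nodes = 2 + 3 + 9 + 5 + 9 + 3 + 2 + 5 = 38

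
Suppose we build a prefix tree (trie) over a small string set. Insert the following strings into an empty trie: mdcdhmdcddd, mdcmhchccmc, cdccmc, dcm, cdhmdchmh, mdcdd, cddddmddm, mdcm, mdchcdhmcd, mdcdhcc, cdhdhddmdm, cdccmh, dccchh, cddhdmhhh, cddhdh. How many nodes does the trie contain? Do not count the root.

71

For each word, the new-node count is its length minus the longest prefix already in the trie:
  "mdcdhmdcddd" → 11 new (m, d, c, d, h, m, d, c, d, d, d)
  "mdcmhchccmc" → prefix "mdc" already present; 8 new (m, h, c, h, c, c, m, c)
  "cdccmc" → 6 new (c, d, c, c, m, c)
  "dcm" → 3 new (d, c, m)
  "cdhmdchmh" → prefix "cd" already present; 7 new (h, m, d, c, h, m, h)
  "mdcdd" → prefix "mdcd" already present; 1 new (d)
  "cddddmddm" → prefix "cd" already present; 7 new (d, d, d, m, d, d, m)
  "mdcm" → prefix "mdcm" already present; 0 new (none)
  "mdchcdhmcd" → prefix "mdc" already present; 7 new (h, c, d, h, m, c, d)
  "mdcdhcc" → prefix "mdcdh" already present; 2 new (c, c)
  "cdhdhddmdm" → prefix "cdh" already present; 7 new (d, h, d, d, m, d, m)
  "cdccmh" → prefix "cdccm" already present; 1 new (h)
  "dccchh" → prefix "dc" already present; 4 new (c, c, h, h)
  "cddhdmhhh" → prefix "cdd" already present; 6 new (h, d, m, h, h, h)
  "cddhdh" → prefix "cddhd" already present; 1 new (h)
Total nodes = 11 + 8 + 6 + 3 + 7 + 1 + 7 + 0 + 7 + 2 + 7 + 1 + 4 + 6 + 1 = 71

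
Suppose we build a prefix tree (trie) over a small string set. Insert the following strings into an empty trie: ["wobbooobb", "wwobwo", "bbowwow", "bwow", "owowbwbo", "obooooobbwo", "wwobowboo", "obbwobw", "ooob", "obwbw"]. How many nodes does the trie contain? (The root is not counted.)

For each word, the new-node count is its length minus the longest prefix already in the trie:
  "wobbooobb" → 9 new (w, o, b, b, o, o, o, b, b)
  "wwobwo" → prefix "w" already present; 5 new (w, o, b, w, o)
  "bbowwow" → 7 new (b, b, o, w, w, o, w)
  "bwow" → prefix "b" already present; 3 new (w, o, w)
  "owowbwbo" → 8 new (o, w, o, w, b, w, b, o)
  "obooooobbwo" → prefix "o" already present; 10 new (b, o, o, o, o, o, b, b, w, o)
  "wwobowboo" → prefix "wwob" already present; 5 new (o, w, b, o, o)
  "obbwobw" → prefix "ob" already present; 5 new (b, w, o, b, w)
  "ooob" → prefix "o" already present; 3 new (o, o, b)
  "obwbw" → prefix "ob" already present; 3 new (w, b, w)
Total nodes = 9 + 5 + 7 + 3 + 8 + 10 + 5 + 5 + 3 + 3 = 58

58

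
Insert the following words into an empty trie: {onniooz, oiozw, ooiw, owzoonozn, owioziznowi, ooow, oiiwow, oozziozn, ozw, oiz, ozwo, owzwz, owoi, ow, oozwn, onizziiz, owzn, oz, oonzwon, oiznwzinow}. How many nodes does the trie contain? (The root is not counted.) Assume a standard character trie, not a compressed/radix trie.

72

Count nodes per top-level branch (shared prefixes stored once):
  'o'-branch (oiiwow, oiozw, oiz, oiznwzinow, onizziiz, onniooz, ooiw, oonzwon, ooow, oozwn, oozziozn, ow, owioziznowi, owoi, owzn, owzoonozn, owzwz, oz, ozw, ozwo): 72 nodes
Sum: 72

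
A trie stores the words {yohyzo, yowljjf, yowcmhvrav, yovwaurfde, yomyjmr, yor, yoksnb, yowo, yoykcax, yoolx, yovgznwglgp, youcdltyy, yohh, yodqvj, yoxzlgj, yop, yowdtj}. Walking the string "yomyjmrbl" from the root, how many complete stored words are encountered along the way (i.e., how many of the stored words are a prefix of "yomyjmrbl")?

Walk "yomyjmrbl" from the root; an end-of-word marker is hit whenever a stored word is a prefix of "yomyjmrbl".
Prefixes of the query that are stored words: "yomyjmr"
Count: 1

1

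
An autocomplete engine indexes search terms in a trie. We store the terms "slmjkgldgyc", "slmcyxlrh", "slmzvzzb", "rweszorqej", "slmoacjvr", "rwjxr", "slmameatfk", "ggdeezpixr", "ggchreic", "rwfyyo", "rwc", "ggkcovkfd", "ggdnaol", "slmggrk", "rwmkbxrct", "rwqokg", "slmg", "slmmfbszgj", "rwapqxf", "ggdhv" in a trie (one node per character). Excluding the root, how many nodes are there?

109

Insert word by word; a character creates a node only if that edge doesn't already exist:
  "slmjkgldgyc" → 11 new (s, l, m, j, k, g, l, d, g, y, c)
  "slmcyxlrh" → prefix "slm" already present; 6 new (c, y, x, l, r, h)
  "slmzvzzb" → prefix "slm" already present; 5 new (z, v, z, z, b)
  "rweszorqej" → 10 new (r, w, e, s, z, o, r, q, e, j)
  "slmoacjvr" → prefix "slm" already present; 6 new (o, a, c, j, v, r)
  "rwjxr" → prefix "rw" already present; 3 new (j, x, r)
  "slmameatfk" → prefix "slm" already present; 7 new (a, m, e, a, t, f, k)
  "ggdeezpixr" → 10 new (g, g, d, e, e, z, p, i, x, r)
  "ggchreic" → prefix "gg" already present; 6 new (c, h, r, e, i, c)
  "rwfyyo" → prefix "rw" already present; 4 new (f, y, y, o)
  "rwc" → prefix "rw" already present; 1 new (c)
  "ggkcovkfd" → prefix "gg" already present; 7 new (k, c, o, v, k, f, d)
  "ggdnaol" → prefix "ggd" already present; 4 new (n, a, o, l)
  "slmggrk" → prefix "slm" already present; 4 new (g, g, r, k)
  "rwmkbxrct" → prefix "rw" already present; 7 new (m, k, b, x, r, c, t)
  "rwqokg" → prefix "rw" already present; 4 new (q, o, k, g)
  "slmg" → prefix "slmg" already present; 0 new (none)
  "slmmfbszgj" → prefix "slm" already present; 7 new (m, f, b, s, z, g, j)
  "rwapqxf" → prefix "rw" already present; 5 new (a, p, q, x, f)
  "ggdhv" → prefix "ggd" already present; 2 new (h, v)
Total nodes = 11 + 6 + 5 + 10 + 6 + 3 + 7 + 10 + 6 + 4 + 1 + 7 + 4 + 4 + 7 + 4 + 0 + 7 + 5 + 2 = 109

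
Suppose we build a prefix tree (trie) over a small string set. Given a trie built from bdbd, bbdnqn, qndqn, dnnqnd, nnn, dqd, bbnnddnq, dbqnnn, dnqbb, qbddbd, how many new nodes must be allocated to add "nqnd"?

The longest prefix of "nqnd" already in the trie is "n" (length 1).
New nodes needed: |"nqnd"| − 1 = 4 − 1 = 3.

3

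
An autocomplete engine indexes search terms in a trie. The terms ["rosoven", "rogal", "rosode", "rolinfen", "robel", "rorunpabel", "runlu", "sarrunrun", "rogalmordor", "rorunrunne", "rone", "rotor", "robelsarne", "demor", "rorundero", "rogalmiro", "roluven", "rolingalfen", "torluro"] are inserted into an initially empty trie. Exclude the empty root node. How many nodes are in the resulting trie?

Count nodes per top-level branch (shared prefixes stored once):
  'd'-branch (demor): 5 nodes
  'r'-branch (robel, robelsarne, rogal, rogalmiro, rogalmordor, rolinfen, rolingalfen, roluven, rone, rorundero, rorunpabel, rorunrunne, rosode, rosoven, rotor, runlu): 71 nodes
  's'-branch (sarrunrun): 9 nodes
  't'-branch (torluro): 7 nodes
Sum: 92

92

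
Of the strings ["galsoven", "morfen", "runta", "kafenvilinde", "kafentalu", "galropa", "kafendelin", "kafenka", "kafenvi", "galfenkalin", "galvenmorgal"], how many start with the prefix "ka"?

5

Filter for entries beginning with "ka":
Words under "ka": kafendelin, kafenka, kafentalu, kafenvi, kafenvilinde
Count: 5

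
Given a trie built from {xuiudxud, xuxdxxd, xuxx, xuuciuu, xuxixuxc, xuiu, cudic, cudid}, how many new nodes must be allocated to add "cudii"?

1

The longest prefix of "cudii" already in the trie is "cudi" (length 4).
New nodes needed: |"cudii"| − 4 = 5 − 4 = 1.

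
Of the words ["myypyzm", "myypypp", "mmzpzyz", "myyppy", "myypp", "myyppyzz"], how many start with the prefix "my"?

Filter for entries beginning with "my":
Words under "my": myypp, myyppy, myyppyzz, myypypp, myypyzm
Count: 5

5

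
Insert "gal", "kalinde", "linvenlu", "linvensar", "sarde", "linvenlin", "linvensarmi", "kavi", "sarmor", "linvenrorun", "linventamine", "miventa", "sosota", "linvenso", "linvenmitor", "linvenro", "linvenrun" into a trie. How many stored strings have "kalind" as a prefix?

1

Walk to "kalind"; the words in its subtree are exactly those with that prefix.
Words under "kalind": kalinde
Count: 1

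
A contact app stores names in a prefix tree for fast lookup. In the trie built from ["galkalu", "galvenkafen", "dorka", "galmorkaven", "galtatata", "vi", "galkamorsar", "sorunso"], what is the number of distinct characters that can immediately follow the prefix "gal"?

Follow the path "gal" to its node, then look at its outgoing edges.
Characters that immediately follow "gal" among the stored strings: {k, m, t, v}.
That node has 4 child edges.

4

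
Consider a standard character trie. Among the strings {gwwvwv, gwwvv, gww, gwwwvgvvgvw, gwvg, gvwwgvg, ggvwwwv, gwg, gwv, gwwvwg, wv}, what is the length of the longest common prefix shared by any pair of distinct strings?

The deepest shared node is where two words last agree before diverging.
"gwwvwg" and "gwwvwv" agree on "gwwvw" (5 characters) before diverging; nothing deeper is shared.
Longest shared-prefix length: 5

5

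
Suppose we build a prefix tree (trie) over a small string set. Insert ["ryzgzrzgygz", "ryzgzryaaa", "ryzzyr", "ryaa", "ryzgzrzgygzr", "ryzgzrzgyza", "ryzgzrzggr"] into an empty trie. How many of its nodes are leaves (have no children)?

6

Leaves are exactly the stored words that no other stored word extends.
Those words: "ryaa", "ryzgzryaaa", "ryzgzrzggr", "ryzgzrzgygzr", "ryzgzrzgyza", "ryzzyr"
Leaf count: 6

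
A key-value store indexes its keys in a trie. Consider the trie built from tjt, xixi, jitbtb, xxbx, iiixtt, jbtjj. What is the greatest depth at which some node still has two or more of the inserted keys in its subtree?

The deepest shared node is where two words last agree before diverging.
e.g. "jbtjj" and "jitbtb" share the prefix "j" of length 1; no pair shares a longer one.
Longest shared-prefix length: 1

1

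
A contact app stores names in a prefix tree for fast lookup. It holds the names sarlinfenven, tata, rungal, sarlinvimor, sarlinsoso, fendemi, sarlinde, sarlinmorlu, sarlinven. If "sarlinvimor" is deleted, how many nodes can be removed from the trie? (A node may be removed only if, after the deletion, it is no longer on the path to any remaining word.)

After clearing the end-marker at "sarlinvimor", prune upward until reaching a node still needed by another word.
The suffix "imor" (4 nodes) is used only by "sarlinvimor"; the node for "sarlinv" still has the child "e", so pruning stops there.
Nodes removed: 4

4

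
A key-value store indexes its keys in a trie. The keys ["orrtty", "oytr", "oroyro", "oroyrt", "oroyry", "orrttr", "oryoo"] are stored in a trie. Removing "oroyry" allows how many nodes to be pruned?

After clearing the end-marker at "oroyry", prune upward until reaching a node still needed by another word.
The suffix "y" (1 node) is used only by "oroyry"; the node for "oroyr" still has the child "o", so pruning stops there.
Nodes removed: 1

1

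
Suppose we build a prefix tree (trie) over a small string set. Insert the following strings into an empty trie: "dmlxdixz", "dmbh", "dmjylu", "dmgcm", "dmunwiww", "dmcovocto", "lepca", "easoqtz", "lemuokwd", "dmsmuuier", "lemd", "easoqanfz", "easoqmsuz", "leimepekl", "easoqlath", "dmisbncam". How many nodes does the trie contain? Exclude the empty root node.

82

Insert word by word; a character creates a node only if that edge doesn't already exist:
  "dmlxdixz" → 8 new (d, m, l, x, d, i, x, z)
  "dmbh" → prefix "dm" already present; 2 new (b, h)
  "dmjylu" → prefix "dm" already present; 4 new (j, y, l, u)
  "dmgcm" → prefix "dm" already present; 3 new (g, c, m)
  "dmunwiww" → prefix "dm" already present; 6 new (u, n, w, i, w, w)
  "dmcovocto" → prefix "dm" already present; 7 new (c, o, v, o, c, t, o)
  "lepca" → 5 new (l, e, p, c, a)
  "easoqtz" → 7 new (e, a, s, o, q, t, z)
  "lemuokwd" → prefix "le" already present; 6 new (m, u, o, k, w, d)
  "dmsmuuier" → prefix "dm" already present; 7 new (s, m, u, u, i, e, r)
  "lemd" → prefix "lem" already present; 1 new (d)
  "easoqanfz" → prefix "easoq" already present; 4 new (a, n, f, z)
  "easoqmsuz" → prefix "easoq" already present; 4 new (m, s, u, z)
  "leimepekl" → prefix "le" already present; 7 new (i, m, e, p, e, k, l)
  "easoqlath" → prefix "easoq" already present; 4 new (l, a, t, h)
  "dmisbncam" → prefix "dm" already present; 7 new (i, s, b, n, c, a, m)
Total nodes = 8 + 2 + 4 + 3 + 6 + 7 + 5 + 7 + 6 + 7 + 1 + 4 + 4 + 7 + 4 + 7 = 82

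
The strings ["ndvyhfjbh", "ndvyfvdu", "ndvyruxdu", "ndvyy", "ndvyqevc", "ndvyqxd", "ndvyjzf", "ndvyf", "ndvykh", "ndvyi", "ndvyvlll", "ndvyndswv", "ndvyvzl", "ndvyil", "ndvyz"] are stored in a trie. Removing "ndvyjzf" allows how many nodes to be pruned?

After clearing the end-marker at "ndvyjzf", prune upward until reaching a node still needed by another word.
The suffix "jzf" (3 nodes) is used only by "ndvyjzf"; the node for "ndvy" still has the child "h", so pruning stops there.
Nodes removed: 3

3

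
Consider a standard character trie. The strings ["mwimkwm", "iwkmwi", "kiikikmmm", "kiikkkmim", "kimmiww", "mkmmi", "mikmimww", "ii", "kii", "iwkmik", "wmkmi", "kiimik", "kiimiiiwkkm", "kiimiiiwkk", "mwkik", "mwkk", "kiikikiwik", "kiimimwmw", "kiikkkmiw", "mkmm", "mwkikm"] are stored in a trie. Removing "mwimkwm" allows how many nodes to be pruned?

Walk "mwimkwm" from the leaf back toward the root, removing each node that no remaining word uses.
The suffix "imkwm" (5 nodes) is used only by "mwimkwm"; the node for "mw" still has the child "k", so pruning stops there.
Nodes removed: 5

5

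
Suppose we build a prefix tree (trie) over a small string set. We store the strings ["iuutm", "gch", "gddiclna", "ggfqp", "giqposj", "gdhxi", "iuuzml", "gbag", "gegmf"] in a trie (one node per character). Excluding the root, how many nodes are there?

Trie structure (* marks end of a word):
(root)
├─ g
│  ├─ b
│  │  └─ a
│  │     └─ g *
│  ├─ c
│  │  └─ h *
│  ├─ d
│  │  ├─ d
│  │  │  └─ i
│  │  │     └─ c
│  │  │        └─ l
│  │  │           └─ n
│  │  │              └─ a *
│  │  └─ h
│  │     └─ x
│  │        └─ i *
│  ├─ e
│  │  └─ g
│  │     └─ m
│  │        └─ f *
│  ├─ g
│  │  └─ f
│  │     └─ q
│  │        └─ p *
│  └─ i
│     └─ q
│        └─ p
│           └─ o
│              └─ s
│                 └─ j *
└─ i
   └─ u
      └─ u
         ├─ t
         │  └─ m *
         └─ z
            └─ m
               └─ l *
Counting every labelled node above: 38.

38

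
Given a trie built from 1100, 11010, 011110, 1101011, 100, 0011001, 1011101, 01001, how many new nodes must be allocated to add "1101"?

0

"1101" is already a full path in the trie; only an end-marker is added.
No new nodes are needed: 0.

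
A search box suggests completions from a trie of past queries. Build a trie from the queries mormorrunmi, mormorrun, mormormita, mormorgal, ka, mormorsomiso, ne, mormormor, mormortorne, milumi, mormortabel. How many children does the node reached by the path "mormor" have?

5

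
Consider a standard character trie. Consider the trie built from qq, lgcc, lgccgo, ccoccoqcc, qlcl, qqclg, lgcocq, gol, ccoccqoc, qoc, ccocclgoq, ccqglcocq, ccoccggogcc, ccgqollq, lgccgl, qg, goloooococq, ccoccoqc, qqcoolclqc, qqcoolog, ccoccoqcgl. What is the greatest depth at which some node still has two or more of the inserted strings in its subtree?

Equivalently: take the maximum, over all pairs, of their longest common prefix length.
"ccoccoqc" and "ccoccoqcc" agree on "ccoccoqc" (8 characters) before diverging; nothing deeper is shared.
Longest shared-prefix length: 8

8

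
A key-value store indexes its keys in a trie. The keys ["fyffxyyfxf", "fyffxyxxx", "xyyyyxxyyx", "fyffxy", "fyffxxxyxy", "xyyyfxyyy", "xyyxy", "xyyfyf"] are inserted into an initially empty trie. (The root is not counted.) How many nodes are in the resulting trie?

Trie structure (* marks end of a word):
(root)
├─ f
│  └─ y
│     └─ f
│        └─ f
│           └─ x
│              ├─ x
│              │  └─ x
│              │     └─ y
│              │        └─ x
│              │           └─ y *
│              └─ y *
│                 ├─ x
│                 │  └─ x
│                 │     └─ x *
│                 └─ y
│                    └─ f
│                       └─ x
│                          └─ f *
└─ x
   └─ y
      └─ y
         ├─ f
         │  └─ y
         │     └─ f *
         ├─ x
         │  └─ y *
         └─ y
            ├─ f
            │  └─ x
            │     └─ y
            │        └─ y
            │           └─ y *
            └─ y
               └─ x
                  └─ x
                     └─ y
                        └─ y
                           └─ x *
Counting every labelled node above: 38.

38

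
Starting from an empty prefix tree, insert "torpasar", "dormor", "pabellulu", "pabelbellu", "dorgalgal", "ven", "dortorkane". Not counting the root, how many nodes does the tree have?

Trace insertions, counting only characters that open a new branch:
  "torpasar" → 8 new (t, o, r, p, a, s, a, r)
  "dormor" → 6 new (d, o, r, m, o, r)
  "pabellulu" → 9 new (p, a, b, e, l, l, u, l, u)
  "pabelbellu" → prefix "pabel" already present; 5 new (b, e, l, l, u)
  "dorgalgal" → prefix "dor" already present; 6 new (g, a, l, g, a, l)
  "ven" → 3 new (v, e, n)
  "dortorkane" → prefix "dor" already present; 7 new (t, o, r, k, a, n, e)
Total nodes = 8 + 6 + 9 + 5 + 6 + 3 + 7 = 44

44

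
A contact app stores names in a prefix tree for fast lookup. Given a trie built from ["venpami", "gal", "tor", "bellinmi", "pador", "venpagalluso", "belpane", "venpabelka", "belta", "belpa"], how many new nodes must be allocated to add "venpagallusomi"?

The longest prefix of "venpagallusomi" already in the trie is "venpagalluso" (length 12).
So 14 − 12 = 2 new nodes.

2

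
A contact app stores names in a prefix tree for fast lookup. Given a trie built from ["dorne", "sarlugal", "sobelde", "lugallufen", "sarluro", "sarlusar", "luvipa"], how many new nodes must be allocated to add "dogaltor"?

6

The longest prefix of "dogaltor" already in the trie is "do" (length 2).
Each of the 6 remaining characters creates one node.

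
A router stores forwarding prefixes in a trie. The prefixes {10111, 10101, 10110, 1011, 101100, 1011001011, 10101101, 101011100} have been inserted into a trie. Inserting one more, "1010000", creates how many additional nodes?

3

The longest prefix of "1010000" already in the trie is "1010" (length 4).
Each of the 3 remaining characters creates one node.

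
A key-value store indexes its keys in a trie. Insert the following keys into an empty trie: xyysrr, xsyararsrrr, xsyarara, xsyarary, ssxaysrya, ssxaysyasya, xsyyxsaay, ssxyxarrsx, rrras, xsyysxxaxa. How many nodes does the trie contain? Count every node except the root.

Trace insertions, counting only characters that open a new branch:
  "xyysrr" → 6 new (x, y, y, s, r, r)
  "xsyararsrrr" → prefix "x" already present; 10 new (s, y, a, r, a, r, s, r, r, r)
  "xsyarara" → prefix "xsyarar" already present; 1 new (a)
  "xsyarary" → prefix "xsyarar" already present; 1 new (y)
  "ssxaysrya" → 9 new (s, s, x, a, y, s, r, y, a)
  "ssxaysyasya" → prefix "ssxays" already present; 5 new (y, a, s, y, a)
  "xsyyxsaay" → prefix "xsy" already present; 6 new (y, x, s, a, a, y)
  "ssxyxarrsx" → prefix "ssx" already present; 7 new (y, x, a, r, r, s, x)
  "rrras" → 5 new (r, r, r, a, s)
  "xsyysxxaxa" → prefix "xsyy" already present; 6 new (s, x, x, a, x, a)
Total nodes = 6 + 10 + 1 + 1 + 9 + 5 + 6 + 7 + 5 + 6 = 56

56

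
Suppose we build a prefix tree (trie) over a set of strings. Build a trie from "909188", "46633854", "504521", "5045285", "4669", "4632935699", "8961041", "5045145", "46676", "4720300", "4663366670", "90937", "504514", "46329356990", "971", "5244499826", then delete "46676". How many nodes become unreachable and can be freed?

Walk "46676" from the leaf back toward the root, removing each node that no remaining word uses.
The suffix "76" (2 nodes) is used only by "46676"; the node for "466" still has the child "3", so pruning stops there.
Nodes removed: 2

2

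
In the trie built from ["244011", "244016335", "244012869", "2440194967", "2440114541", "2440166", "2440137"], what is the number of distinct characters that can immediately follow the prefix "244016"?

Follow the path "244016" to its node, then look at its outgoing edges.
Characters that immediately follow "244016" among the stored strings: {3, 6}.
That node has 2 child edges.

2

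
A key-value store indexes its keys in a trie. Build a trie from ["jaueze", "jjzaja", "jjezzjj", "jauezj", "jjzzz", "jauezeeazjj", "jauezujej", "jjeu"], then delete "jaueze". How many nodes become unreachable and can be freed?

After clearing the end-marker at "jaueze", prune upward until reaching a node still needed by another word.
Every node on "jaueze" is still needed (e.g. by "jauezeeazjj"), so nothing is freed.
Nodes removed: 0

0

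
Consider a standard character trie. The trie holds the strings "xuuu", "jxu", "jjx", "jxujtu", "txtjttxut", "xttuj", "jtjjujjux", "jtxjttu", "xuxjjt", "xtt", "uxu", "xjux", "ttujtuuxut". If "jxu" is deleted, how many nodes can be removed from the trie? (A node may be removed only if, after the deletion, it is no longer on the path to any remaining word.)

0

Walk "jxu" from the leaf back toward the root, removing each node that no remaining word uses.
Every node on "jxu" is still needed (e.g. by "jxujtu"), so nothing is freed.
Nodes removed: 0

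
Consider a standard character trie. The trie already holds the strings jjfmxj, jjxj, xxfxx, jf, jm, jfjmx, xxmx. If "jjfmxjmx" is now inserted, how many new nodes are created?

The longest prefix of "jjfmxjmx" already in the trie is "jjfmxj" (length 6).
Each of the 2 remaining characters creates one node.

2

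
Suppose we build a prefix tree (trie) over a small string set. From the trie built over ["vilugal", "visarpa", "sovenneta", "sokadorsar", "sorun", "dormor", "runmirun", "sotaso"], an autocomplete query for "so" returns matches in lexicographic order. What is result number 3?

DFS of the "so" subtree visits, in order: "sokadorsar", "sorun", "sotaso", "sovenneta"
The 3rd is sotaso.

sotaso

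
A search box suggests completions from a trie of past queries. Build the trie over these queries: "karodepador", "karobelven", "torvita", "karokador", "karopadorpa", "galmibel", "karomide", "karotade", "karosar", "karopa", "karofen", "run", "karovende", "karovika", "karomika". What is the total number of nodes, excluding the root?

71

Count nodes per top-level branch (shared prefixes stored once):
  'g'-branch (galmibel): 8 nodes
  'k'-branch (karobelven, karodepador, karofen, karokador, karomide, karomika, karopa, karopadorpa, karosar, karotade, karovende, karovika): 53 nodes
  'r'-branch (run): 3 nodes
  't'-branch (torvita): 7 nodes
Sum: 71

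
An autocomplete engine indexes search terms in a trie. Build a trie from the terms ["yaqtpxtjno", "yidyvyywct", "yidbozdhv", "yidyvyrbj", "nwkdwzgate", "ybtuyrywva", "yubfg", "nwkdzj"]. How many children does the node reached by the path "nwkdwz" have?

1

The children of the "nwkdwz" node are the distinct next characters among strings starting with "nwkdwz".
Distinct next characters after "nwkdwz": g.
That node has 1 child edge.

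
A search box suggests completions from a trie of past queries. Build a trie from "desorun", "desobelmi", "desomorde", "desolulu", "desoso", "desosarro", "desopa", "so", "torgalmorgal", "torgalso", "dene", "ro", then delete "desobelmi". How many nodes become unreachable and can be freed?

5

After clearing the end-marker at "desobelmi", prune upward until reaching a node still needed by another word.
The suffix "belmi" (5 nodes) is used only by "desobelmi"; the node for "deso" still has the child "r", so pruning stops there.
Nodes removed: 5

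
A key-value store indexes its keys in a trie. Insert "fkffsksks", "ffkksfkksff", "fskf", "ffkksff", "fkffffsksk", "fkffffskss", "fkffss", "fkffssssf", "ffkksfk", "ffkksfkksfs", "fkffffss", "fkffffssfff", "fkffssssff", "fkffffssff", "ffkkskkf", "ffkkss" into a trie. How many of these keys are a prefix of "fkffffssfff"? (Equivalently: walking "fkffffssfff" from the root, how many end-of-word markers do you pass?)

3

Traverse "fkffffssfff" character by character; count nodes along the way that are marked as word ends.
Prefixes of the query that are stored words: "fkffffss", "fkffffssff", "fkffffssfff"
Count: 3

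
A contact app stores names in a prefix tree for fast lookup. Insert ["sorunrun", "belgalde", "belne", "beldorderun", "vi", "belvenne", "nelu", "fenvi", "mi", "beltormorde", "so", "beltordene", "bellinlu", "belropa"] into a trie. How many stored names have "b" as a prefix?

Walk to "b"; the words in its subtree are exactly those with that prefix.
Words under "b": beldorderun, belgalde, bellinlu, belne, belropa, beltordene, beltormorde, belvenne
Count: 8

8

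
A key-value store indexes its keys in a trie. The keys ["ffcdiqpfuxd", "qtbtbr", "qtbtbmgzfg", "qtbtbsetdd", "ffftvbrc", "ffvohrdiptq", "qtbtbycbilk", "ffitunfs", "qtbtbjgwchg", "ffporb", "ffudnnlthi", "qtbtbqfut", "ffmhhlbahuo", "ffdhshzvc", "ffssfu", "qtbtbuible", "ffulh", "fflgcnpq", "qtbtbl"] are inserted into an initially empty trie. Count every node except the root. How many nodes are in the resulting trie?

110

Insert word by word; a character creates a node only if that edge doesn't already exist:
  "ffcdiqpfuxd" → 11 new (f, f, c, d, i, q, p, f, u, x, d)
  "qtbtbr" → 6 new (q, t, b, t, b, r)
  "qtbtbmgzfg" → prefix "qtbtb" already present; 5 new (m, g, z, f, g)
  "qtbtbsetdd" → prefix "qtbtb" already present; 5 new (s, e, t, d, d)
  "ffftvbrc" → prefix "ff" already present; 6 new (f, t, v, b, r, c)
  "ffvohrdiptq" → prefix "ff" already present; 9 new (v, o, h, r, d, i, p, t, q)
  "qtbtbycbilk" → prefix "qtbtb" already present; 6 new (y, c, b, i, l, k)
  "ffitunfs" → prefix "ff" already present; 6 new (i, t, u, n, f, s)
  "qtbtbjgwchg" → prefix "qtbtb" already present; 6 new (j, g, w, c, h, g)
  "ffporb" → prefix "ff" already present; 4 new (p, o, r, b)
  "ffudnnlthi" → prefix "ff" already present; 8 new (u, d, n, n, l, t, h, i)
  "qtbtbqfut" → prefix "qtbtb" already present; 4 new (q, f, u, t)
  "ffmhhlbahuo" → prefix "ff" already present; 9 new (m, h, h, l, b, a, h, u, o)
  "ffdhshzvc" → prefix "ff" already present; 7 new (d, h, s, h, z, v, c)
  "ffssfu" → prefix "ff" already present; 4 new (s, s, f, u)
  "qtbtbuible" → prefix "qtbtb" already present; 5 new (u, i, b, l, e)
  "ffulh" → prefix "ffu" already present; 2 new (l, h)
  "fflgcnpq" → prefix "ff" already present; 6 new (l, g, c, n, p, q)
  "qtbtbl" → prefix "qtbtb" already present; 1 new (l)
Total nodes = 11 + 6 + 5 + 5 + 6 + 9 + 6 + 6 + 6 + 4 + 8 + 4 + 9 + 7 + 4 + 5 + 2 + 6 + 1 = 110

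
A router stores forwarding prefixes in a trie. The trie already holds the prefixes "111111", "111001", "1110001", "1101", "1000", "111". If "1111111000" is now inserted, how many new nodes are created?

4

"111111" is already a path in the trie; the remaining "1000" must be added.
So 10 − 6 = 4 new nodes.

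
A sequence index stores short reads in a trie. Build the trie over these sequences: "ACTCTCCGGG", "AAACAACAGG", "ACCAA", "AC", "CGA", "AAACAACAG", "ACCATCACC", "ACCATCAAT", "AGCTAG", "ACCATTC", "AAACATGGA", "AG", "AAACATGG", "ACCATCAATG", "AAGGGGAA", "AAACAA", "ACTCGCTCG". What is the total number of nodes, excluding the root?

Count nodes per top-level branch (shared prefixes stored once):
  'A'-branch (AAACAA, AAACAACAG, AAACAACAGG, AAACATGG, AAACATGGA, AAGGGGAA, AC, ACCAA, ACCATCAAT, ACCATCAATG, ACCATCACC, ACCATTC, ACTCGCTCG, ACTCTCCGGG, AG, AGCTAG): 52 nodes
  'C'-branch (CGA): 3 nodes
Sum: 55

55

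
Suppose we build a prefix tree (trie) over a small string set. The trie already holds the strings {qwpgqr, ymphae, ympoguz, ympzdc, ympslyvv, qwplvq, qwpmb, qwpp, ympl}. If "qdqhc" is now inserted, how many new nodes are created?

4

The longest prefix of "qdqhc" already in the trie is "q" (length 1).
So 5 − 1 = 4 new nodes.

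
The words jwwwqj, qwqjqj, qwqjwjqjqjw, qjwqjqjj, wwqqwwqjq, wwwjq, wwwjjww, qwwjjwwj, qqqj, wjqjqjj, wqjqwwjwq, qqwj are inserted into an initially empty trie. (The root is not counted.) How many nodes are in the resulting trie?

66

Trace insertions, counting only characters that open a new branch:
  "jwwwqj" → 6 new (j, w, w, w, q, j)
  "qwqjqj" → 6 new (q, w, q, j, q, j)
  "qwqjwjqjqjw" → prefix "qwqj" already present; 7 new (w, j, q, j, q, j, w)
  "qjwqjqjj" → prefix "q" already present; 7 new (j, w, q, j, q, j, j)
  "wwqqwwqjq" → 9 new (w, w, q, q, w, w, q, j, q)
  "wwwjq" → prefix "ww" already present; 3 new (w, j, q)
  "wwwjjww" → prefix "wwwj" already present; 3 new (j, w, w)
  "qwwjjwwj" → prefix "qw" already present; 6 new (w, j, j, w, w, j)
  "qqqj" → prefix "q" already present; 3 new (q, q, j)
  "wjqjqjj" → prefix "w" already present; 6 new (j, q, j, q, j, j)
  "wqjqwwjwq" → prefix "w" already present; 8 new (q, j, q, w, w, j, w, q)
  "qqwj" → prefix "qq" already present; 2 new (w, j)
Total nodes = 6 + 6 + 7 + 7 + 9 + 3 + 3 + 6 + 3 + 6 + 8 + 2 = 66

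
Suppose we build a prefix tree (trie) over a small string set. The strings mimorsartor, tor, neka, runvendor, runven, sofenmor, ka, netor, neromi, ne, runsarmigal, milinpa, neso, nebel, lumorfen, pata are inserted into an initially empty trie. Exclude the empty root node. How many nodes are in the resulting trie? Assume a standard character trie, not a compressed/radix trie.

For each word, the new-node count is its length minus the longest prefix already in the trie:
  "mimorsartor" → 11 new (m, i, m, o, r, s, a, r, t, o, r)
  "tor" → 3 new (t, o, r)
  "neka" → 4 new (n, e, k, a)
  "runvendor" → 9 new (r, u, n, v, e, n, d, o, r)
  "runven" → prefix "runven" already present; 0 new (none)
  "sofenmor" → 8 new (s, o, f, e, n, m, o, r)
  "ka" → 2 new (k, a)
  "netor" → prefix "ne" already present; 3 new (t, o, r)
  "neromi" → prefix "ne" already present; 4 new (r, o, m, i)
  "ne" → prefix "ne" already present; 0 new (none)
  "runsarmigal" → prefix "run" already present; 8 new (s, a, r, m, i, g, a, l)
  "milinpa" → prefix "mi" already present; 5 new (l, i, n, p, a)
  "neso" → prefix "ne" already present; 2 new (s, o)
  "nebel" → prefix "ne" already present; 3 new (b, e, l)
  "lumorfen" → 8 new (l, u, m, o, r, f, e, n)
  "pata" → 4 new (p, a, t, a)
Total nodes = 11 + 3 + 4 + 9 + 0 + 8 + 2 + 3 + 4 + 0 + 8 + 5 + 2 + 3 + 8 + 4 = 74

74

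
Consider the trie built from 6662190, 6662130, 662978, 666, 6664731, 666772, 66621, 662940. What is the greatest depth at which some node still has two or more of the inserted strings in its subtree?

The deepest shared node is where two words last agree before diverging.
"66621" and "6662130" agree on "66621" (5 characters) before diverging; nothing deeper is shared.
Longest shared-prefix length: 5

5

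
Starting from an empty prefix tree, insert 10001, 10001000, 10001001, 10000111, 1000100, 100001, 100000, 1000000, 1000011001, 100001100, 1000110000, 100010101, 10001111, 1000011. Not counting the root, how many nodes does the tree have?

28

Count nodes per top-level branch (shared prefixes stored once):
  '1'-branch (100000, 1000000, 100001, 1000011, 100001100, 1000011001, 10000111, 10001, 1000100, 10001000, 10001001, 100010101, 1000110000, 10001111): 28 nodes
Sum: 28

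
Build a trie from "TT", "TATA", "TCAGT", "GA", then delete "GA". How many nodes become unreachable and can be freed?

Walk "GA" from the leaf back toward the root, removing each node that no remaining word uses.
No other word shares any prefix with "GA", so all 2 of its nodes go.
Nodes removed: 2

2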